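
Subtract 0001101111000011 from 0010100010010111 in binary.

Method 1 - Direct subtraction (column by column from the right: bit − bit − borrow-in; if negative, add 2 and borrow 1 from the next column):
borrow: 0011111110000000
        0010100010010111
-       0001101111000011
------------------------
        0000110011010100

Method 2 - Add two's complement:
Two's complement of 0001101111000011: invert → 1110010000111100, add 1 → 1110010000111101
  0010100010010111
+ 1110010000111101
------------------
 10000110011010100  (end carry out of the top bit = 1)
Discarding the end carry: 0000110011010100
Decimal check:
  0010100010010111 = 8192 + 2048 + 128 + 16 + 4 + 2 + 1 = 10391
  0001101111000011 = 4096 + 2048 + 512 + 256 + 128 + 64 + 2 + 1 = 7107
  10391 - 7107 = 3284, and 0000110011010100 = 2048 + 1024 + 128 + 64 + 16 + 4 = 3284 ✓



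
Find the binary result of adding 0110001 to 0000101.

Add column by column from the right: bit + bit + carry-in; write the sum mod 2, carry 1 when the sum is 2 or 3.
carry:  0000010
        0110001
+       0000101
---------------
       00110110
(the carry out of the leftmost column, 0, becomes the leading bit)
Decimal check:
  0110001 = 32 + 16 + 1 = 49
  0000101 = 4 + 1 = 5
  49 + 5 = 54, and 00110110 = 32 + 16 + 4 + 2 = 54 ✓



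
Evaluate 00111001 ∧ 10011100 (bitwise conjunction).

AND: 1 only when both bits are 1
  00111001
& 10011100
----------
  00011000
Decimal: 57 & 156 = 24



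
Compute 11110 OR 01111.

OR: 1 when either bit is 1
  11110
| 01111
-------
  11111
Decimal: 30 | 15 = 31



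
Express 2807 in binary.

Using repeated division by 2:
2807 ÷ 2 = 1403 remainder 1
1403 ÷ 2 = 701 remainder 1
701 ÷ 2 = 350 remainder 1
350 ÷ 2 = 175 remainder 0
175 ÷ 2 = 87 remainder 1
87 ÷ 2 = 43 remainder 1
43 ÷ 2 = 21 remainder 1
21 ÷ 2 = 10 remainder 1
10 ÷ 2 = 5 remainder 0
5 ÷ 2 = 2 remainder 1
2 ÷ 2 = 1 remainder 0
1 ÷ 2 = 0 remainder 1
Reading remainders bottom to top: 101011110111



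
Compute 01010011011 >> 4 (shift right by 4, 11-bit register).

Original: 01010011011 (decimal 667)
Shift right by 4 positions
Drop the 4 low bits; fill with zeros on the left
Result: 00000101001 (decimal 41)
Equivalent: 667 >> 4 = 667 ÷ 2^4 = 41



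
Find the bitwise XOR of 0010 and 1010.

XOR: 1 when bits differ
  0010
^ 1010
------
  1000
Decimal: 2 ^ 10 = 8



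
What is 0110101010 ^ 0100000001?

XOR: 1 when bits differ
  0110101010
^ 0100000001
------------
  0010101011
Decimal: 426 ^ 257 = 171



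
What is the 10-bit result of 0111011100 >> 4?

Original: 0111011100 (decimal 476)
Shift right by 4 positions
Drop the 4 low bits; fill with zeros on the left
Result: 0000011101 (decimal 29)
Equivalent: 476 >> 4 = 476 ÷ 2^4 = 29



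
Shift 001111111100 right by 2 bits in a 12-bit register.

Original: 001111111100 (decimal 1020)
Shift right by 2 positions
Drop the 2 low bits; fill with zeros on the left
Result: 000011111111 (decimal 255)
Equivalent: 1020 >> 2 = 1020 ÷ 2^2 = 255



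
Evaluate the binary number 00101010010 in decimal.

Sum of powers of 2 for each 1-bit:
2^1 + 2^4 + 2^6 + 2^8
= 2 + 16 + 64 + 256
= 338



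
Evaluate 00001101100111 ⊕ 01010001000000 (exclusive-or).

XOR: 1 when bits differ
  00001101100111
^ 01010001000000
----------------
  01011100100111
Decimal: 871 ^ 5184 = 5927



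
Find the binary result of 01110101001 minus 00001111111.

Method 1 - Direct subtraction (column by column from the right: bit − bit − borrow-in; if negative, add 2 and borrow 1 from the next column):
borrow: 00011111100
        01110101001
-       00001111111
-------------------
        01100101010

Method 2 - Add two's complement:
Two's complement of 00001111111: invert → 11110000000, add 1 → 11110000001
  01110101001
+ 11110000001
-------------
 101100101010  (end carry out of the top bit = 1)
Discarding the end carry: 01100101010
Decimal check:
  01110101001 = 512 + 256 + 128 + 32 + 8 + 1 = 937
  00001111111 = 64 + 32 + 16 + 8 + 4 + 2 + 1 = 127
  937 - 127 = 810, and 01100101010 = 512 + 256 + 32 + 8 + 2 = 810 ✓



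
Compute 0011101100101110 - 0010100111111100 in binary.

Method 1 - Direct subtraction (column by column from the right: bit − bit − borrow-in; if negative, add 2 and borrow 1 from the next column):
borrow: 0000001111100000
        0011101100101110
-       0010100111111100
------------------------
        0001000100110010

Method 2 - Add two's complement:
Two's complement of 0010100111111100: invert → 1101011000000011, add 1 → 1101011000000100
  0011101100101110
+ 1101011000000100
------------------
 10001000100110010  (end carry out of the top bit = 1)
Discarding the end carry: 0001000100110010
Decimal check:
  0011101100101110 = 8192 + 4096 + 2048 + 512 + 256 + 32 + 8 + 4 + 2 = 15150
  0010100111111100 = 8192 + 2048 + 256 + 128 + 64 + 32 + 16 + 8 + 4 = 10748
  15150 - 10748 = 4402, and 0001000100110010 = 4096 + 256 + 32 + 16 + 2 = 4402 ✓



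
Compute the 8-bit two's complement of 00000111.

Original: 00000111
Step 1 - Invert all bits: 11111000
Step 2 - Add 1: 11111001
Verification: 00000111 + 11111001 = 100000000; discarding the end carry (carry out of the top bit) leaves the 8-bit value 00000000, as required for x + (-x)



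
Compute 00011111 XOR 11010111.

XOR: 1 when bits differ
  00011111
^ 11010111
----------
  11001000
Decimal: 31 ^ 215 = 200



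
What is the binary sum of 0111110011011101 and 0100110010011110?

Add column by column from the right: bit + bit + carry-in; write the sum mod 2, carry 1 when the sum is 2 or 3.
carry:  1111100100111000
        0111110011011101
+       0100110010011110
------------------------
       01100100101111011
(the carry out of the leftmost column, 0, becomes the leading bit)
Decimal check:
  0111110011011101 = 16384 + 8192 + 4096 + 2048 + 1024 + 128 + 64 + 16 + 8 + 4 + 1 = 31965
  0100110010011110 = 16384 + 2048 + 1024 + 128 + 16 + 8 + 4 + 2 = 19614
  31965 + 19614 = 51579, and 01100100101111011 = 32768 + 16384 + 2048 + 256 + 64 + 32 + 16 + 8 + 2 + 1 = 51579 ✓



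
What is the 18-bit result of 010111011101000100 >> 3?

Original: 010111011101000100 (decimal 96068)
Shift right by 3 positions
Drop the 3 low bits; fill with zeros on the left
Result: 000010111011101000 (decimal 12008)
Equivalent: 96068 >> 3 = 96068 ÷ 2^3 = 12008



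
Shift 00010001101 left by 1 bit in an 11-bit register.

Original: 00010001101 (decimal 141)
Shift left by 1 position
Append 1 zero on the right
Result: 00100011010 (decimal 282)
Equivalent: 141 << 1 = 141 × 2^1 = 282



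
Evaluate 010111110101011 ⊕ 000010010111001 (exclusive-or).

XOR: 1 when bits differ
  010111110101011
^ 000010010111001
-----------------
  010101100010010
Decimal: 12203 ^ 1209 = 11026



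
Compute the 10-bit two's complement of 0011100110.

Original: 0011100110
Step 1 - Invert all bits: 1100011001
Step 2 - Add 1: 1100011010
Verification: 0011100110 + 1100011010 = 10000000000; discarding the end carry (carry out of the top bit) leaves the 10-bit value 0000000000, as required for x + (-x)



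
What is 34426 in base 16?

Using repeated division by 16 (digits 10–15 are A–F):
34426 ÷ 16 = 2151 remainder 10 (A)
2151 ÷ 16 = 134 remainder 7
134 ÷ 16 = 8 remainder 6
8 ÷ 16 = 0 remainder 8
Reading remainders bottom to top: 867A



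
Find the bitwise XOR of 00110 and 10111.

XOR: 1 when bits differ
  00110
^ 10111
-------
  10001
Decimal: 6 ^ 23 = 17



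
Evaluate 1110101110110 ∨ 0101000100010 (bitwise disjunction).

OR: 1 when either bit is 1
  1110101110110
| 0101000100010
---------------
  1111101110110
Decimal: 7542 | 2594 = 8054



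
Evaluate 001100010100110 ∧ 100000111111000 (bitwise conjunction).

AND: 1 only when both bits are 1
  001100010100110
& 100000111111000
-----------------
  000000010100000
Decimal: 6310 & 16888 = 160



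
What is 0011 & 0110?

AND: 1 only when both bits are 1
  0011
& 0110
------
  0010
Decimal: 3 & 6 = 2



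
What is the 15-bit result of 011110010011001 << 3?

Original: 011110010011001 (decimal 15513)
Shift left by 3 positions
Append 3 zeros on the right and drop the 3 high bits that overflow the 15-bit width
Result: 110010011001000 (decimal 25800)
Equivalent: 15513 << 3 = 15513 × 2^3 = 124104, truncated to 15 bits = 25800



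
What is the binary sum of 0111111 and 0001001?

Add column by column from the right: bit + bit + carry-in; write the sum mod 2, carry 1 when the sum is 2 or 3.
carry:  1111110
        0111111
+       0001001
---------------
       01001000
(the carry out of the leftmost column, 0, becomes the leading bit)
Decimal check:
  0111111 = 32 + 16 + 8 + 4 + 2 + 1 = 63
  0001001 = 8 + 1 = 9
  63 + 9 = 72, and 01001000 = 64 + 8 = 72 ✓



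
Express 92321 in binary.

Using repeated division by 2:
92321 ÷ 2 = 46160 remainder 1
46160 ÷ 2 = 23080 remainder 0
23080 ÷ 2 = 11540 remainder 0
11540 ÷ 2 = 5770 remainder 0
5770 ÷ 2 = 2885 remainder 0
2885 ÷ 2 = 1442 remainder 1
1442 ÷ 2 = 721 remainder 0
721 ÷ 2 = 360 remainder 1
360 ÷ 2 = 180 remainder 0
180 ÷ 2 = 90 remainder 0
90 ÷ 2 = 45 remainder 0
45 ÷ 2 = 22 remainder 1
22 ÷ 2 = 11 remainder 0
11 ÷ 2 = 5 remainder 1
5 ÷ 2 = 2 remainder 1
2 ÷ 2 = 1 remainder 0
1 ÷ 2 = 0 remainder 1
Reading remainders bottom to top: 10110100010100001



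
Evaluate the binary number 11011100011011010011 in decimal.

Sum of powers of 2 for each 1-bit:
2^0 + 2^1 + 2^4 + 2^6 + 2^7 + 2^9 + 2^10 + 2^14 + 2^15 + 2^16 + 2^18 + 2^19
= 1 + 2 + 16 + 64 + 128 + 512 + 1024 + 16384 + 32768 + 65536 + 262144 + 524288
= 902867



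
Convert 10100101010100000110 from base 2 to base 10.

Sum of powers of 2 for each 1-bit:
2^1 + 2^2 + 2^8 + 2^10 + 2^12 + 2^14 + 2^17 + 2^19
= 2 + 4 + 256 + 1024 + 4096 + 16384 + 131072 + 524288
= 677126



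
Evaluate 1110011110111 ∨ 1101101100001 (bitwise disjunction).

OR: 1 when either bit is 1
  1110011110111
| 1101101100001
---------------
  1111111110111
Decimal: 7415 | 7009 = 8183



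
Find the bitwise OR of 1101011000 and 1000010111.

OR: 1 when either bit is 1
  1101011000
| 1000010111
------------
  1101011111
Decimal: 856 | 535 = 863



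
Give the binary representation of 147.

Using repeated division by 2:
147 ÷ 2 = 73 remainder 1
73 ÷ 2 = 36 remainder 1
36 ÷ 2 = 18 remainder 0
18 ÷ 2 = 9 remainder 0
9 ÷ 2 = 4 remainder 1
4 ÷ 2 = 2 remainder 0
2 ÷ 2 = 1 remainder 0
1 ÷ 2 = 0 remainder 1
Reading remainders bottom to top: 10010011



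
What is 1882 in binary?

Using repeated division by 2:
1882 ÷ 2 = 941 remainder 0
941 ÷ 2 = 470 remainder 1
470 ÷ 2 = 235 remainder 0
235 ÷ 2 = 117 remainder 1
117 ÷ 2 = 58 remainder 1
58 ÷ 2 = 29 remainder 0
29 ÷ 2 = 14 remainder 1
14 ÷ 2 = 7 remainder 0
7 ÷ 2 = 3 remainder 1
3 ÷ 2 = 1 remainder 1
1 ÷ 2 = 0 remainder 1
Reading remainders bottom to top: 11101011010



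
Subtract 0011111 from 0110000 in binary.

Method 1 - Direct subtraction (column by column from the right: bit − bit − borrow-in; if negative, add 2 and borrow 1 from the next column):
borrow: 0111110
        0110000
-       0011111
---------------
        0010001

Method 2 - Add two's complement:
Two's complement of 0011111: invert → 1100000, add 1 → 1100001
  0110000
+ 1100001
---------
 10010001  (end carry out of the top bit = 1)
Discarding the end carry: 0010001
Decimal check:
  0110000 = 32 + 16 = 48
  0011111 = 16 + 8 + 4 + 2 + 1 = 31
  48 - 31 = 17, and 0010001 = 16 + 1 = 17 ✓



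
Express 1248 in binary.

Using repeated division by 2:
1248 ÷ 2 = 624 remainder 0
624 ÷ 2 = 312 remainder 0
312 ÷ 2 = 156 remainder 0
156 ÷ 2 = 78 remainder 0
78 ÷ 2 = 39 remainder 0
39 ÷ 2 = 19 remainder 1
19 ÷ 2 = 9 remainder 1
9 ÷ 2 = 4 remainder 1
4 ÷ 2 = 2 remainder 0
2 ÷ 2 = 1 remainder 0
1 ÷ 2 = 0 remainder 1
Reading remainders bottom to top: 10011100000



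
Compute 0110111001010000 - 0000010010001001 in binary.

Method 1 - Direct subtraction (column by column from the right: bit − bit − borrow-in; if negative, add 2 and borrow 1 from the next column):
borrow: 0000001100011110
        0110111001010000
-       0000010010001001
------------------------
        0110100111000111

Method 2 - Add two's complement:
Two's complement of 0000010010001001: invert → 1111101101110110, add 1 → 1111101101110111
  0110111001010000
+ 1111101101110111
------------------
 10110100111000111  (end carry out of the top bit = 1)
Discarding the end carry: 0110100111000111
Decimal check:
  0110111001010000 = 16384 + 8192 + 2048 + 1024 + 512 + 64 + 16 = 28240
  0000010010001001 = 1024 + 128 + 8 + 1 = 1161
  28240 - 1161 = 27079, and 0110100111000111 = 16384 + 8192 + 2048 + 256 + 128 + 64 + 4 + 2 + 1 = 27079 ✓



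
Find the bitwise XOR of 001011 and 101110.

XOR: 1 when bits differ
  001011
^ 101110
--------
  100101
Decimal: 11 ^ 46 = 37



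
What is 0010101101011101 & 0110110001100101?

AND: 1 only when both bits are 1
  0010101101011101
& 0110110001100101
------------------
  0010100001000101
Decimal: 11101 & 27749 = 10309



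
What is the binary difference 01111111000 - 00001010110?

Method 1 - Direct subtraction (column by column from the right: bit − bit − borrow-in; if negative, add 2 and borrow 1 from the next column):
borrow: 00000001100
        01111111000
-       00001010110
-------------------
        01110100010

Method 2 - Add two's complement:
Two's complement of 00001010110: invert → 11110101001, add 1 → 11110101010
  01111111000
+ 11110101010
-------------
 101110100010  (end carry out of the top bit = 1)
Discarding the end carry: 01110100010
Decimal check:
  01111111000 = 512 + 256 + 128 + 64 + 32 + 16 + 8 = 1016
  00001010110 = 64 + 16 + 4 + 2 = 86
  1016 - 86 = 930, and 01110100010 = 512 + 256 + 128 + 32 + 2 = 930 ✓



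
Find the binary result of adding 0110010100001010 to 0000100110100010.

Add column by column from the right: bit + bit + carry-in; write the sum mod 2, carry 1 when the sum is 2 or 3.
carry:  0000001000000100
        0110010100001010
+       0000100110100010
------------------------
       00110111010101100
(the carry out of the leftmost column, 0, becomes the leading bit)
Decimal check:
  0110010100001010 = 16384 + 8192 + 1024 + 256 + 8 + 2 = 25866
  0000100110100010 = 2048 + 256 + 128 + 32 + 2 = 2466
  25866 + 2466 = 28332, and 00110111010101100 = 16384 + 8192 + 2048 + 1024 + 512 + 128 + 32 + 8 + 4 = 28332 ✓



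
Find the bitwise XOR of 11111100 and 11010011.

XOR: 1 when bits differ
  11111100
^ 11010011
----------
  00101111
Decimal: 252 ^ 211 = 47



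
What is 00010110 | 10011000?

OR: 1 when either bit is 1
  00010110
| 10011000
----------
  10011110
Decimal: 22 | 152 = 158



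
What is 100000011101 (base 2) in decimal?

Sum of powers of 2 for each 1-bit:
2^0 + 2^2 + 2^3 + 2^4 + 2^11
= 1 + 4 + 8 + 16 + 2048
= 2077



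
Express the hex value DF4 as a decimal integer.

Expand by place value (powers of 16):
Digit values: D = 13, F = 15
DF4 = 13 × 16^2 + 15 × 16^1 + 4 × 16^0
= 13 × 256 + 15 × 16 + 4 × 1
= 3328 + 240 + 4
= 3572



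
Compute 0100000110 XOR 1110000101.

XOR: 1 when bits differ
  0100000110
^ 1110000101
------------
  1010000011
Decimal: 262 ^ 901 = 643



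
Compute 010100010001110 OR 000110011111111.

OR: 1 when either bit is 1
  010100010001110
| 000110011111111
-----------------
  010110011111111
Decimal: 10382 | 3327 = 11519



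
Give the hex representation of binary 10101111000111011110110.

Group into 4-bit nibbles from right:
  0101 = 5
  0111 = 7
  1000 = 8
  1110 = E
  1111 = F
  0110 = 6
Result: 578EF6



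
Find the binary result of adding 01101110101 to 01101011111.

Add column by column from the right: bit + bit + carry-in; write the sum mod 2, carry 1 when the sum is 2 or 3.
carry:  11011111110
        01101110101
+       01101011111
-------------------
       011011010100
(the carry out of the leftmost column, 0, becomes the leading bit)
Decimal check:
  01101110101 = 512 + 256 + 64 + 32 + 16 + 4 + 1 = 885
  01101011111 = 512 + 256 + 64 + 16 + 8 + 4 + 2 + 1 = 863
  885 + 863 = 1748, and 011011010100 = 1024 + 512 + 128 + 64 + 16 + 4 = 1748 ✓



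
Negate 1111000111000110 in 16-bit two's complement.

Original (sign bit 1, negative): 1111000111000110
Step 1 - Invert all bits: 0000111000111001
Step 2 - Add 1: 0000111000111010
Verification: 1111000111000110 + 0000111000111010 = 10000000000000000; discarding the end carry (carry out of the top bit) leaves the 16-bit value 0000000000000000, as required for x + (-x)



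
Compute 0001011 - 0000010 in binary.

Method 1 - Direct subtraction (column by column from the right: bit − bit − borrow-in; if negative, add 2 and borrow 1 from the next column):
borrow: 0000000
        0001011
-       0000010
---------------
        0001001

Method 2 - Add two's complement:
Two's complement of 0000010: invert → 1111101, add 1 → 1111110
  0001011
+ 1111110
---------
 10001001  (end carry out of the top bit = 1)
Discarding the end carry: 0001001
Decimal check:
  0001011 = 8 + 2 + 1 = 11
  0000010 = 2
  11 - 2 = 9, and 0001001 = 8 + 1 = 9 ✓



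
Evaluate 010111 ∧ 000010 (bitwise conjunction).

AND: 1 only when both bits are 1
  010111
& 000010
--------
  000010
Decimal: 23 & 2 = 2



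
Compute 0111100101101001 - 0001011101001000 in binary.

Method 1 - Direct subtraction (column by column from the right: bit − bit − borrow-in; if negative, add 2 and borrow 1 from the next column):
borrow: 0000110000000000
        0111100101101001
-       0001011101001000
------------------------
        0110001000100001

Method 2 - Add two's complement:
Two's complement of 0001011101001000: invert → 1110100010110111, add 1 → 1110100010111000
  0111100101101001
+ 1110100010111000
------------------
 10110001000100001  (end carry out of the top bit = 1)
Discarding the end carry: 0110001000100001
Decimal check:
  0111100101101001 = 16384 + 8192 + 4096 + 2048 + 256 + 64 + 32 + 8 + 1 = 31081
  0001011101001000 = 4096 + 1024 + 512 + 256 + 64 + 8 = 5960
  31081 - 5960 = 25121, and 0110001000100001 = 16384 + 8192 + 512 + 32 + 1 = 25121 ✓



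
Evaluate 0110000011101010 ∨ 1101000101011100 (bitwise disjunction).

OR: 1 when either bit is 1
  0110000011101010
| 1101000101011100
------------------
  1111000111111110
Decimal: 24810 | 53596 = 61950



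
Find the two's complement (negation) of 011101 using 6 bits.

Original: 011101
Step 1 - Invert all bits: 100010
Step 2 - Add 1: 100011
Verification: 011101 + 100011 = 1000000; discarding the end carry (carry out of the top bit) leaves the 6-bit value 000000, as required for x + (-x)



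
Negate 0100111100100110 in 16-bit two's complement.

Original: 0100111100100110
Step 1 - Invert all bits: 1011000011011001
Step 2 - Add 1: 1011000011011010
Verification: 0100111100100110 + 1011000011011010 = 10000000000000000; discarding the end carry (carry out of the top bit) leaves the 16-bit value 0000000000000000, as required for x + (-x)



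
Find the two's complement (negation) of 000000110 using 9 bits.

Original: 000000110
Step 1 - Invert all bits: 111111001
Step 2 - Add 1: 111111010
Verification: 000000110 + 111111010 = 1000000000; discarding the end carry (carry out of the top bit) leaves the 9-bit value 000000000, as required for x + (-x)



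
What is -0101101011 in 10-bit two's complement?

Original: 0101101011
Step 1 - Invert all bits: 1010010100
Step 2 - Add 1: 1010010101
Verification: 0101101011 + 1010010101 = 10000000000; discarding the end carry (carry out of the top bit) leaves the 10-bit value 0000000000, as required for x + (-x)



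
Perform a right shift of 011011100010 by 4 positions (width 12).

Original: 011011100010 (decimal 1762)
Shift right by 4 positions
Drop the 4 low bits; fill with zeros on the left
Result: 000001101110 (decimal 110)
Equivalent: 1762 >> 4 = 1762 ÷ 2^4 = 110



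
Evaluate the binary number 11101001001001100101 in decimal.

Sum of powers of 2 for each 1-bit:
2^0 + 2^2 + 2^5 + 2^6 + 2^9 + 2^12 + 2^15 + 2^17 + 2^18 + 2^19
= 1 + 4 + 32 + 64 + 512 + 4096 + 32768 + 131072 + 262144 + 524288
= 954981



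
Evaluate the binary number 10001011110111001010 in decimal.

Sum of powers of 2 for each 1-bit:
2^1 + 2^3 + 2^6 + 2^7 + 2^8 + 2^10 + 2^11 + 2^12 + 2^13 + 2^15 + 2^19
= 2 + 8 + 64 + 128 + 256 + 1024 + 2048 + 4096 + 8192 + 32768 + 524288
= 572874



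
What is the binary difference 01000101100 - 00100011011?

Method 1 - Direct subtraction (column by column from the right: bit − bit − borrow-in; if negative, add 2 and borrow 1 from the next column):
borrow: 01000100110
        01000101100
-       00100011011
-------------------
        00100010001

Method 2 - Add two's complement:
Two's complement of 00100011011: invert → 11011100100, add 1 → 11011100101
  01000101100
+ 11011100101
-------------
 100100010001  (end carry out of the top bit = 1)
Discarding the end carry: 00100010001
Decimal check:
  01000101100 = 512 + 32 + 8 + 4 = 556
  00100011011 = 256 + 16 + 8 + 2 + 1 = 283
  556 - 283 = 273, and 00100010001 = 256 + 16 + 1 = 273 ✓



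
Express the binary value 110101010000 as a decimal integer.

Sum of powers of 2 for each 1-bit:
2^4 + 2^6 + 2^8 + 2^10 + 2^11
= 16 + 64 + 256 + 1024 + 2048
= 3408



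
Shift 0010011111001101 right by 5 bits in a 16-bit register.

Original: 0010011111001101 (decimal 10189)
Shift right by 5 positions
Drop the 5 low bits; fill with zeros on the left
Result: 0000000100111110 (decimal 318)
Equivalent: 10189 >> 5 = 10189 ÷ 2^5 = 318



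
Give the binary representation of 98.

Using repeated division by 2:
98 ÷ 2 = 49 remainder 0
49 ÷ 2 = 24 remainder 1
24 ÷ 2 = 12 remainder 0
12 ÷ 2 = 6 remainder 0
6 ÷ 2 = 3 remainder 0
3 ÷ 2 = 1 remainder 1
1 ÷ 2 = 0 remainder 1
Reading remainders bottom to top: 1100010



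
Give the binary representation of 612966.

Using repeated division by 2:
612966 ÷ 2 = 306483 remainder 0
306483 ÷ 2 = 153241 remainder 1
153241 ÷ 2 = 76620 remainder 1
76620 ÷ 2 = 38310 remainder 0
38310 ÷ 2 = 19155 remainder 0
19155 ÷ 2 = 9577 remainder 1
9577 ÷ 2 = 4788 remainder 1
4788 ÷ 2 = 2394 remainder 0
2394 ÷ 2 = 1197 remainder 0
1197 ÷ 2 = 598 remainder 1
598 ÷ 2 = 299 remainder 0
299 ÷ 2 = 149 remainder 1
149 ÷ 2 = 74 remainder 1
74 ÷ 2 = 37 remainder 0
37 ÷ 2 = 18 remainder 1
18 ÷ 2 = 9 remainder 0
9 ÷ 2 = 4 remainder 1
4 ÷ 2 = 2 remainder 0
2 ÷ 2 = 1 remainder 0
1 ÷ 2 = 0 remainder 1
Reading remainders bottom to top: 10010101101001100110



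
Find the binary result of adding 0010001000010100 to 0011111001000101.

Add column by column from the right: bit + bit + carry-in; write the sum mod 2, carry 1 when the sum is 2 or 3.
carry:  0111110000001000
        0010001000010100
+       0011111001000101
------------------------
       00110000001011001
(the carry out of the leftmost column, 0, becomes the leading bit)
Decimal check:
  0010001000010100 = 8192 + 512 + 16 + 4 = 8724
  0011111001000101 = 8192 + 4096 + 2048 + 1024 + 512 + 64 + 4 + 1 = 15941
  8724 + 15941 = 24665, and 00110000001011001 = 16384 + 8192 + 64 + 16 + 8 + 1 = 24665 ✓



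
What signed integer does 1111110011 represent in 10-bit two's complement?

Binary: 1111110011
Sign bit: 1 (negative)
Invert: 0000001100
Add 1:  0000001101
Magnitude: 0000001101 = 8 + 4 + 1 = 13
Value: -13



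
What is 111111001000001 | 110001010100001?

OR: 1 when either bit is 1
  111111001000001
| 110001010100001
-----------------
  111111011100001
Decimal: 32321 | 25249 = 32481



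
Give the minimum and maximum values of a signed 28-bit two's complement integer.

For 28-bit two's complement:
Minimum: -2^27 = -134217728
Maximum: 2^27 - 1 = 134217727



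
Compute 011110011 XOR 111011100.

XOR: 1 when bits differ
  011110011
^ 111011100
-----------
  100101111
Decimal: 243 ^ 476 = 303



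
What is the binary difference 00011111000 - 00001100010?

Method 1 - Direct subtraction (column by column from the right: bit − bit − borrow-in; if negative, add 2 and borrow 1 from the next column):
borrow: 00000001100
        00011111000
-       00001100010
-------------------
        00010010110

Method 2 - Add two's complement:
Two's complement of 00001100010: invert → 11110011101, add 1 → 11110011110
  00011111000
+ 11110011110
-------------
 100010010110  (end carry out of the top bit = 1)
Discarding the end carry: 00010010110
Decimal check:
  00011111000 = 128 + 64 + 32 + 16 + 8 = 248
  00001100010 = 64 + 32 + 2 = 98
  248 - 98 = 150, and 00010010110 = 128 + 16 + 4 + 2 = 150 ✓



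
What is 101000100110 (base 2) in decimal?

Sum of powers of 2 for each 1-bit:
2^1 + 2^2 + 2^5 + 2^9 + 2^11
= 2 + 4 + 32 + 512 + 2048
= 2598



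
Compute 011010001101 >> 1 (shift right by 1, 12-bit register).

Original: 011010001101 (decimal 1677)
Shift right by 1 position
Drop the 1 low bit; fill with zero on the left
Result: 001101000110 (decimal 838)
Equivalent: 1677 >> 1 = 1677 ÷ 2^1 = 838



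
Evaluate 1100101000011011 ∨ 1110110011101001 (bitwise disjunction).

OR: 1 when either bit is 1
  1100101000011011
| 1110110011101001
------------------
  1110111011111011
Decimal: 51739 | 60649 = 61179



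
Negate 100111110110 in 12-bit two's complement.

Original (sign bit 1, negative): 100111110110
Step 1 - Invert all bits: 011000001001
Step 2 - Add 1: 011000001010
Verification: 100111110110 + 011000001010 = 1000000000000; discarding the end carry (carry out of the top bit) leaves the 12-bit value 000000000000, as required for x + (-x)



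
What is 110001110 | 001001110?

OR: 1 when either bit is 1
  110001110
| 001001110
-----------
  111001110
Decimal: 398 | 78 = 462



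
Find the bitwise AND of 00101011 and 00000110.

AND: 1 only when both bits are 1
  00101011
& 00000110
----------
  00000010
Decimal: 43 & 6 = 2



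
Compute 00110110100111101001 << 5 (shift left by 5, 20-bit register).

Original: 00110110100111101001 (decimal 223721)
Shift left by 5 positions
Append 5 zeros on the right and drop the 5 high bits that overflow the 20-bit width
Result: 11010011110100100000 (decimal 867616)
Equivalent: 223721 << 5 = 223721 × 2^5 = 7159072, truncated to 20 bits = 867616



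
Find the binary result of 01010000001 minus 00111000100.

Method 1 - Direct subtraction (column by column from the right: bit − bit − borrow-in; if negative, add 2 and borrow 1 from the next column):
borrow: 01111111000
        01010000001
-       00111000100
-------------------
        00010111101

Method 2 - Add two's complement:
Two's complement of 00111000100: invert → 11000111011, add 1 → 11000111100
  01010000001
+ 11000111100
-------------
 100010111101  (end carry out of the top bit = 1)
Discarding the end carry: 00010111101
Decimal check:
  01010000001 = 512 + 128 + 1 = 641
  00111000100 = 256 + 128 + 64 + 4 = 452
  641 - 452 = 189, and 00010111101 = 128 + 32 + 16 + 8 + 4 + 1 = 189 ✓



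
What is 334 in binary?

Using repeated division by 2:
334 ÷ 2 = 167 remainder 0
167 ÷ 2 = 83 remainder 1
83 ÷ 2 = 41 remainder 1
41 ÷ 2 = 20 remainder 1
20 ÷ 2 = 10 remainder 0
10 ÷ 2 = 5 remainder 0
5 ÷ 2 = 2 remainder 1
2 ÷ 2 = 1 remainder 0
1 ÷ 2 = 0 remainder 1
Reading remainders bottom to top: 101001110



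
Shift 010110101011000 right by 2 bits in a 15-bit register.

Original: 010110101011000 (decimal 11608)
Shift right by 2 positions
Drop the 2 low bits; fill with zeros on the left
Result: 000101101010110 (decimal 2902)
Equivalent: 11608 >> 2 = 11608 ÷ 2^2 = 2902



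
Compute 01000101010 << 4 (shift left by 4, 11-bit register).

Original: 01000101010 (decimal 554)
Shift left by 4 positions
Append 4 zeros on the right and drop the 4 high bits that overflow the 11-bit width
Result: 01010100000 (decimal 672)
Equivalent: 554 << 4 = 554 × 2^4 = 8864, truncated to 11 bits = 672



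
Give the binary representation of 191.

Using repeated division by 2:
191 ÷ 2 = 95 remainder 1
95 ÷ 2 = 47 remainder 1
47 ÷ 2 = 23 remainder 1
23 ÷ 2 = 11 remainder 1
11 ÷ 2 = 5 remainder 1
5 ÷ 2 = 2 remainder 1
2 ÷ 2 = 1 remainder 0
1 ÷ 2 = 0 remainder 1
Reading remainders bottom to top: 10111111



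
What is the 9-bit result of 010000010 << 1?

Original: 010000010 (decimal 130)
Shift left by 1 position
Append 1 zero on the right
Result: 100000100 (decimal 260)
Equivalent: 130 << 1 = 130 × 2^1 = 260



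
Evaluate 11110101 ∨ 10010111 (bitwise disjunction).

OR: 1 when either bit is 1
  11110101
| 10010111
----------
  11110111
Decimal: 245 | 151 = 247



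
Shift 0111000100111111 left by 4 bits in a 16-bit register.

Original: 0111000100111111 (decimal 28991)
Shift left by 4 positions
Append 4 zeros on the right and drop the 4 high bits that overflow the 16-bit width
Result: 0001001111110000 (decimal 5104)
Equivalent: 28991 << 4 = 28991 × 2^4 = 463856, truncated to 16 bits = 5104



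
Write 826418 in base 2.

Using repeated division by 2:
826418 ÷ 2 = 413209 remainder 0
413209 ÷ 2 = 206604 remainder 1
206604 ÷ 2 = 103302 remainder 0
103302 ÷ 2 = 51651 remainder 0
51651 ÷ 2 = 25825 remainder 1
25825 ÷ 2 = 12912 remainder 1
12912 ÷ 2 = 6456 remainder 0
6456 ÷ 2 = 3228 remainder 0
3228 ÷ 2 = 1614 remainder 0
1614 ÷ 2 = 807 remainder 0
807 ÷ 2 = 403 remainder 1
403 ÷ 2 = 201 remainder 1
201 ÷ 2 = 100 remainder 1
100 ÷ 2 = 50 remainder 0
50 ÷ 2 = 25 remainder 0
25 ÷ 2 = 12 remainder 1
12 ÷ 2 = 6 remainder 0
6 ÷ 2 = 3 remainder 0
3 ÷ 2 = 1 remainder 1
1 ÷ 2 = 0 remainder 1
Reading remainders bottom to top: 11001001110000110010



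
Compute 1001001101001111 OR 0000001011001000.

OR: 1 when either bit is 1
  1001001101001111
| 0000001011001000
------------------
  1001001111001111
Decimal: 37711 | 712 = 37839



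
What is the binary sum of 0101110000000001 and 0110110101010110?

Add column by column from the right: bit + bit + carry-in; write the sum mod 2, carry 1 when the sum is 2 or 3.
carry:  1111100000000000
        0101110000000001
+       0110110101010110
------------------------
       01100100101010111
(the carry out of the leftmost column, 0, becomes the leading bit)
Decimal check:
  0101110000000001 = 16384 + 4096 + 2048 + 1024 + 1 = 23553
  0110110101010110 = 16384 + 8192 + 2048 + 1024 + 256 + 64 + 16 + 4 + 2 = 27990
  23553 + 27990 = 51543, and 01100100101010111 = 32768 + 16384 + 2048 + 256 + 64 + 16 + 4 + 2 + 1 = 51543 ✓



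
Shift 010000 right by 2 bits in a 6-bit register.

Original: 010000 (decimal 16)
Shift right by 2 positions
Drop the 2 low bits; fill with zeros on the left
Result: 000100 (decimal 4)
Equivalent: 16 >> 2 = 16 ÷ 2^2 = 4



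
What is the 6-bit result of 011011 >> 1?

Original: 011011 (decimal 27)
Shift right by 1 position
Drop the 1 low bit; fill with zero on the left
Result: 001101 (decimal 13)
Equivalent: 27 >> 1 = 27 ÷ 2^1 = 13



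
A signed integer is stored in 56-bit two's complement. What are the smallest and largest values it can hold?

For 56-bit two's complement:
Minimum: -2^55 = -36028797018963968
Maximum: 2^55 - 1 = 36028797018963967



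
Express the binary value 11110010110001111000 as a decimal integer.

Sum of powers of 2 for each 1-bit:
2^3 + 2^4 + 2^5 + 2^6 + 2^10 + 2^11 + 2^13 + 2^16 + 2^17 + 2^18 + 2^19
= 8 + 16 + 32 + 64 + 1024 + 2048 + 8192 + 65536 + 131072 + 262144 + 524288
= 994424



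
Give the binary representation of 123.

Using repeated division by 2:
123 ÷ 2 = 61 remainder 1
61 ÷ 2 = 30 remainder 1
30 ÷ 2 = 15 remainder 0
15 ÷ 2 = 7 remainder 1
7 ÷ 2 = 3 remainder 1
3 ÷ 2 = 1 remainder 1
1 ÷ 2 = 0 remainder 1
Reading remainders bottom to top: 1111011



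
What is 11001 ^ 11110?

XOR: 1 when bits differ
  11001
^ 11110
-------
  00111
Decimal: 25 ^ 30 = 7



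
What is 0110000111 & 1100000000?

AND: 1 only when both bits are 1
  0110000111
& 1100000000
------------
  0100000000
Decimal: 391 & 768 = 256



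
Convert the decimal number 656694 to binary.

Using repeated division by 2:
656694 ÷ 2 = 328347 remainder 0
328347 ÷ 2 = 164173 remainder 1
164173 ÷ 2 = 82086 remainder 1
82086 ÷ 2 = 41043 remainder 0
41043 ÷ 2 = 20521 remainder 1
20521 ÷ 2 = 10260 remainder 1
10260 ÷ 2 = 5130 remainder 0
5130 ÷ 2 = 2565 remainder 0
2565 ÷ 2 = 1282 remainder 1
1282 ÷ 2 = 641 remainder 0
641 ÷ 2 = 320 remainder 1
320 ÷ 2 = 160 remainder 0
160 ÷ 2 = 80 remainder 0
80 ÷ 2 = 40 remainder 0
40 ÷ 2 = 20 remainder 0
20 ÷ 2 = 10 remainder 0
10 ÷ 2 = 5 remainder 0
5 ÷ 2 = 2 remainder 1
2 ÷ 2 = 1 remainder 0
1 ÷ 2 = 0 remainder 1
Reading remainders bottom to top: 10100000010100110110



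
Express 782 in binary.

Using repeated division by 2:
782 ÷ 2 = 391 remainder 0
391 ÷ 2 = 195 remainder 1
195 ÷ 2 = 97 remainder 1
97 ÷ 2 = 48 remainder 1
48 ÷ 2 = 24 remainder 0
24 ÷ 2 = 12 remainder 0
12 ÷ 2 = 6 remainder 0
6 ÷ 2 = 3 remainder 0
3 ÷ 2 = 1 remainder 1
1 ÷ 2 = 0 remainder 1
Reading remainders bottom to top: 1100001110



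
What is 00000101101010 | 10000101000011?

OR: 1 when either bit is 1
  00000101101010
| 10000101000011
----------------
  10000101101011
Decimal: 362 | 8515 = 8555



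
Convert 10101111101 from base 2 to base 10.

Sum of powers of 2 for each 1-bit:
2^0 + 2^2 + 2^3 + 2^4 + 2^5 + 2^6 + 2^8 + 2^10
= 1 + 4 + 8 + 16 + 32 + 64 + 256 + 1024
= 1405



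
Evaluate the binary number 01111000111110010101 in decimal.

Sum of powers of 2 for each 1-bit:
2^0 + 2^2 + 2^4 + 2^7 + 2^8 + 2^9 + 2^10 + 2^11 + 2^15 + 2^16 + 2^17 + 2^18
= 1 + 4 + 16 + 128 + 256 + 512 + 1024 + 2048 + 32768 + 65536 + 131072 + 262144
= 495509



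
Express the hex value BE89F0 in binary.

Convert each hex digit to 4 bits:
  B = 1011
  E = 1110
  8 = 1000
  9 = 1001
  F = 1111
  0 = 0000
Concatenate: 101111101000100111110000



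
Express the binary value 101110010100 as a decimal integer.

Sum of powers of 2 for each 1-bit:
2^2 + 2^4 + 2^7 + 2^8 + 2^9 + 2^11
= 4 + 16 + 128 + 256 + 512 + 2048
= 2964



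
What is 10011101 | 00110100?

OR: 1 when either bit is 1
  10011101
| 00110100
----------
  10111101
Decimal: 157 | 52 = 189



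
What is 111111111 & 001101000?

AND: 1 only when both bits are 1
  111111111
& 001101000
-----------
  001101000
Decimal: 511 & 104 = 104



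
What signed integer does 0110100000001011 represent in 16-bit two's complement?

Binary: 0110100000001011
Sign bit: 0 (non-negative)
Read directly as an unsigned value:
0110100000001011 = 16384 + 8192 + 2048 + 8 + 2 + 1 = 26635
Value: 26635



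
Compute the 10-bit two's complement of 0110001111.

Original: 0110001111
Step 1 - Invert all bits: 1001110000
Step 2 - Add 1: 1001110001
Verification: 0110001111 + 1001110001 = 10000000000; discarding the end carry (carry out of the top bit) leaves the 10-bit value 0000000000, as required for x + (-x)



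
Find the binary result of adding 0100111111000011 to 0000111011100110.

Add column by column from the right: bit + bit + carry-in; write the sum mod 2, carry 1 when the sum is 2 or 3.
carry:  0001111110001100
        0100111111000011
+       0000111011100110
------------------------
       00101111010101001
(the carry out of the leftmost column, 0, becomes the leading bit)
Decimal check:
  0100111111000011 = 16384 + 2048 + 1024 + 512 + 256 + 128 + 64 + 2 + 1 = 20419
  0000111011100110 = 2048 + 1024 + 512 + 128 + 64 + 32 + 4 + 2 = 3814
  20419 + 3814 = 24233, and 00101111010101001 = 16384 + 4096 + 2048 + 1024 + 512 + 128 + 32 + 8 + 1 = 24233 ✓



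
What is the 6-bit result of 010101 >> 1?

Original: 010101 (decimal 21)
Shift right by 1 position
Drop the 1 low bit; fill with zero on the left
Result: 001010 (decimal 10)
Equivalent: 21 >> 1 = 21 ÷ 2^1 = 10



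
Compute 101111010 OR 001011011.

OR: 1 when either bit is 1
  101111010
| 001011011
-----------
  101111011
Decimal: 378 | 91 = 379



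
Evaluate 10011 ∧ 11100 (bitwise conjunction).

AND: 1 only when both bits are 1
  10011
& 11100
-------
  10000
Decimal: 19 & 28 = 16



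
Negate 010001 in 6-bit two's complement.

Original: 010001
Step 1 - Invert all bits: 101110
Step 2 - Add 1: 101111
Verification: 010001 + 101111 = 1000000; discarding the end carry (carry out of the top bit) leaves the 6-bit value 000000, as required for x + (-x)



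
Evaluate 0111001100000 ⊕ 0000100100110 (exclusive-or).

XOR: 1 when bits differ
  0111001100000
^ 0000100100110
---------------
  0111101000110
Decimal: 3680 ^ 294 = 3910



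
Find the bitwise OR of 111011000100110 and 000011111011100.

OR: 1 when either bit is 1
  111011000100110
| 000011111011100
-----------------
  111011111111110
Decimal: 30246 | 2012 = 30718



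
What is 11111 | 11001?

OR: 1 when either bit is 1
  11111
| 11001
-------
  11111
Decimal: 31 | 25 = 31



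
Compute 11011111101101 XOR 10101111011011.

XOR: 1 when bits differ
  11011111101101
^ 10101111011011
----------------
  01110000110110
Decimal: 14317 ^ 11227 = 7222



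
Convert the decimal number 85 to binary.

Using repeated division by 2:
85 ÷ 2 = 42 remainder 1
42 ÷ 2 = 21 remainder 0
21 ÷ 2 = 10 remainder 1
10 ÷ 2 = 5 remainder 0
5 ÷ 2 = 2 remainder 1
2 ÷ 2 = 1 remainder 0
1 ÷ 2 = 0 remainder 1
Reading remainders bottom to top: 1010101



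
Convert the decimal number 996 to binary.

Using repeated division by 2:
996 ÷ 2 = 498 remainder 0
498 ÷ 2 = 249 remainder 0
249 ÷ 2 = 124 remainder 1
124 ÷ 2 = 62 remainder 0
62 ÷ 2 = 31 remainder 0
31 ÷ 2 = 15 remainder 1
15 ÷ 2 = 7 remainder 1
7 ÷ 2 = 3 remainder 1
3 ÷ 2 = 1 remainder 1
1 ÷ 2 = 0 remainder 1
Reading remainders bottom to top: 1111100100



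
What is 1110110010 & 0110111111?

AND: 1 only when both bits are 1
  1110110010
& 0110111111
------------
  0110110010
Decimal: 946 & 447 = 434



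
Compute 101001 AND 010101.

AND: 1 only when both bits are 1
  101001
& 010101
--------
  000001
Decimal: 41 & 21 = 1



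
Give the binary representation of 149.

Using repeated division by 2:
149 ÷ 2 = 74 remainder 1
74 ÷ 2 = 37 remainder 0
37 ÷ 2 = 18 remainder 1
18 ÷ 2 = 9 remainder 0
9 ÷ 2 = 4 remainder 1
4 ÷ 2 = 2 remainder 0
2 ÷ 2 = 1 remainder 0
1 ÷ 2 = 0 remainder 1
Reading remainders bottom to top: 10010101



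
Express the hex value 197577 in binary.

Convert each hex digit to 4 bits:
  1 = 0001
  9 = 1001
  7 = 0111
  5 = 0101
  7 = 0111
  7 = 0111
Concatenate: 000110010111010101110111



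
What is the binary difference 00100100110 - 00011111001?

Method 1 - Direct subtraction (column by column from the right: bit − bit − borrow-in; if negative, add 2 and borrow 1 from the next column):
borrow: 00111110010
        00100100110
-       00011111001
-------------------
        00000101101

Method 2 - Add two's complement:
Two's complement of 00011111001: invert → 11100000110, add 1 → 11100000111
  00100100110
+ 11100000111
-------------
 100000101101  (end carry out of the top bit = 1)
Discarding the end carry: 00000101101
Decimal check:
  00100100110 = 256 + 32 + 4 + 2 = 294
  00011111001 = 128 + 64 + 32 + 16 + 8 + 1 = 249
  294 - 249 = 45, and 00000101101 = 32 + 8 + 4 + 1 = 45 ✓



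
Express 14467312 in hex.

Using repeated division by 16 (digits 10–15 are A–F):
14467312 ÷ 16 = 904207 remainder 0
904207 ÷ 16 = 56512 remainder 15 (F)
56512 ÷ 16 = 3532 remainder 0
3532 ÷ 16 = 220 remainder 12 (C)
220 ÷ 16 = 13 remainder 12 (C)
13 ÷ 16 = 0 remainder 13 (D)
Reading remainders bottom to top: DCC0F0



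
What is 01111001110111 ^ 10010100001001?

XOR: 1 when bits differ
  01111001110111
^ 10010100001001
----------------
  11101101111110
Decimal: 7799 ^ 9481 = 15230



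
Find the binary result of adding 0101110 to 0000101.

Add column by column from the right: bit + bit + carry-in; write the sum mod 2, carry 1 when the sum is 2 or 3.
carry:  0011000
        0101110
+       0000101
---------------
       00110011
(the carry out of the leftmost column, 0, becomes the leading bit)
Decimal check:
  0101110 = 32 + 8 + 4 + 2 = 46
  0000101 = 4 + 1 = 5
  46 + 5 = 51, and 00110011 = 32 + 16 + 2 + 1 = 51 ✓

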